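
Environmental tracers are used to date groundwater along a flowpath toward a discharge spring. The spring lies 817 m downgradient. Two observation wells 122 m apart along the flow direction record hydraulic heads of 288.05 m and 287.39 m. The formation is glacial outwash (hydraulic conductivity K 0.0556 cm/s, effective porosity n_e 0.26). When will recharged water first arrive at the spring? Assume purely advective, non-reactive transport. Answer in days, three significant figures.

Hydraulic gradient i = (288.05 − 287.39) / 122 = 0.66 / 122 = 0.005410
K = 0.0556 cm/s × 864 = 48.04 m/d
Darcy flux q = K·i = 48.04 × 0.005410 = 0.2599 m/d
v_s = q/n_e = 0.2599/0.26 = 0.9995 m/d
t = L / v = 817 / 0.9995 = 817.4 d

817 days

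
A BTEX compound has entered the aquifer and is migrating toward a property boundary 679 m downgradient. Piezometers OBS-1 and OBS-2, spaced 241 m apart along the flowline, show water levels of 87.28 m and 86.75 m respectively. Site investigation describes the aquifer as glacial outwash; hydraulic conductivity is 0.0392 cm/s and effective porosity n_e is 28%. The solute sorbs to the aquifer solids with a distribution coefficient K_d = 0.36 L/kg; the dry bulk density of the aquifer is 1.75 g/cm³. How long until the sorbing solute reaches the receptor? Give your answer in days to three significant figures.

Hydraulic gradient i = (87.28 − 86.75) / 241 = 0.53 / 241 = 0.002199
K = 0.0392 cm/s × 864 = 33.87 m/d
q = Ki = 33.87 × 0.002199 = 0.07448 m/d
Seepage velocity v = q / n = 0.07448 / 0.28 = 0.2660 m/d
Retardation R = 1 + ρ_b·K_d/n = 1 + 1.75×0.36/0.28 = 3.250
Contaminant velocity v_c = v/R = 0.2660/3.250 = 0.08185 m/d
t = L/v_c = 679/0.08185 = 8296 d

8300 days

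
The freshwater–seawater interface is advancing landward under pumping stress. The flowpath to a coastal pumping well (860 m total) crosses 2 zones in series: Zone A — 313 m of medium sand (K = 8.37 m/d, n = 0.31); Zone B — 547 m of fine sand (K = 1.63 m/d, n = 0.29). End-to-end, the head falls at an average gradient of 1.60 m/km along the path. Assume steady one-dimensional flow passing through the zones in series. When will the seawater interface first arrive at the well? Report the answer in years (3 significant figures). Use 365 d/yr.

190 years

Continuity: the same q passes through each zone, so ΔH = q·Σ(L_j/K_j) — the zones act as resistances in series.
Σ(L/K) = 313/8.37 + 547/1.63 = 37.40 + 335.6 = 373.0 d
K_eq = L_total / Σ(L/K) = 860 / 373.0 = 2.306 m/d
q = K_eq · i = 2.306 × 0.0016 = 0.003689 m/d (same in every zone)
Zone A: v = q/n = 0.003689/0.31 = 0.01190 m/d → t_A = 313/0.01190 = 26300 d
Zone B: v = q/n = 0.003689/0.29 = 0.01272 m/d → t_B = 547/0.01272 = 43000 d
Total t = 26300 + 43000 = 69300 d
   = 69300 / 365 = 190 yr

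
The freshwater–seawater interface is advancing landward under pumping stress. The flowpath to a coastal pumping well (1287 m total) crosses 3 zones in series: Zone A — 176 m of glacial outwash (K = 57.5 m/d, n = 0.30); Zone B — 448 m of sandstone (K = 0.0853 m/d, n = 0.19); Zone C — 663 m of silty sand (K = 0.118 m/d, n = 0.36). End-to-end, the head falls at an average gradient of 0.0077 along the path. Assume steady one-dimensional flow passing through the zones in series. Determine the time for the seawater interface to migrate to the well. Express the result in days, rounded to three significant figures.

Steady 1-D flow in series ⇒ the Darcy flux q is identical in every zone and the zone head losses add (resistances L/K in series).
Σ(L/K) = 176/57.5 + 448/0.0853 + 663/0.118 = 3.061 + 5252 + 5619 = 10870 d
K_eq = L_total / Σ(L/K) = 1287 / 10870 = 0.1184 m/d
q = K_eq · i = 0.1184 × 0.0077 = 9.114e-4 m/d (same in every zone)
Zone A: v = q/n = 9.114e-4/0.30 = 0.003038 m/d → t_A = 176/0.003038 = 57940 d
Zone B: v = q/n = 9.114e-4/0.19 = 0.004797 m/d → t_B = 448/0.004797 = 93400 d
Zone C: v = q/n = 9.114e-4/0.36 = 0.002532 m/d → t_C = 663/0.002532 = 261900 d
Total t = 57940 + 93400 + 261900 = 413200 d

413000 days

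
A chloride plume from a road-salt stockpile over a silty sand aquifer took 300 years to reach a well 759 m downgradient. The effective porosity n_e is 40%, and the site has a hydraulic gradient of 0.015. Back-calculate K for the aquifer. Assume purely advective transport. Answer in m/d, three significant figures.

0.185 m/d

t = 300 years = 109500 d
v = L / t = 759 / 109500 = 0.006932 m/d
K = v · n / i = 0.006932 × 0.40 / 0.015 = 0.185 m/d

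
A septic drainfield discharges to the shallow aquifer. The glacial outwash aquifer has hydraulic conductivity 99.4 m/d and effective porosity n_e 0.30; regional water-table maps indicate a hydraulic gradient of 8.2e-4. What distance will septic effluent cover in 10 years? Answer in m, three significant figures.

992 m

Darcy flux q = K·i = 99.4 × 8.2e-4 = 0.08151 m/d
Average linear velocity = 0.08151 / 0.30 = 0.2717 m/d
T = 10 yr × 365 = 3650 d
L = v × T = 0.2717 × 3650 = 991.7 m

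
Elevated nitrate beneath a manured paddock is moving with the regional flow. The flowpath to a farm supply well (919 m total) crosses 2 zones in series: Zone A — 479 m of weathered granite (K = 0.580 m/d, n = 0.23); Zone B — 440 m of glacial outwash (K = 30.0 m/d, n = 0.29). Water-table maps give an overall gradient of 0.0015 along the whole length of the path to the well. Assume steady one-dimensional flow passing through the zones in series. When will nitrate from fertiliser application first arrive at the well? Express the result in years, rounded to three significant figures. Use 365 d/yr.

397 years

Continuity: the same q passes through each zone, so ΔH = q·Σ(L_j/K_j) — the zones act as resistances in series.
Σ(L/K) = 479/0.580 + 440/30.0 = 825.9 + 14.67 = 840.5 d
K_eq = L_total / Σ(L/K) = 919 / 840.5 = 1.093 m/d
q = K_eq · i = 1.093 × 0.0015 = 0.001640 m/d (same in every zone)
Zone A: v = q/n = 0.001640/0.23 = 0.007131 m/d → t_A = 479/0.007131 = 67180 d
Zone B: v = q/n = 0.001640/0.29 = 0.005655 m/d → t_B = 440/0.005655 = 77800 d
Total t = 67180 + 77800 = 145000 d
   = 145000 / 365 = 397 yr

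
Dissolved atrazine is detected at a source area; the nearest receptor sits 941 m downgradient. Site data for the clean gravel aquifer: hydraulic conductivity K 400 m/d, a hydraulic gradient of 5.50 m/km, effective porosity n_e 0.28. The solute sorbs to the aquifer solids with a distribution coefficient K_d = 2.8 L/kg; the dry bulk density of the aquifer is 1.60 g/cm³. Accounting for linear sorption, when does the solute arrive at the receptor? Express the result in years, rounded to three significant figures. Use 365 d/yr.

Specific discharge q = 400 × 0.0055 = 2.200 m/d
v_s = q/n_e = 2.200/0.28 = 7.857 m/d
Retardation R = 1 + ρ_b·K_d/n = 1 + 1.60×2.8/0.28 = 17.00
Contaminant velocity v_c = v/R = 7.857/17.00 = 0.4622 m/d
t = L/v_c = 941/0.4622 = 2036 d
   = 2036/365 = 5.58 yr

5.58 years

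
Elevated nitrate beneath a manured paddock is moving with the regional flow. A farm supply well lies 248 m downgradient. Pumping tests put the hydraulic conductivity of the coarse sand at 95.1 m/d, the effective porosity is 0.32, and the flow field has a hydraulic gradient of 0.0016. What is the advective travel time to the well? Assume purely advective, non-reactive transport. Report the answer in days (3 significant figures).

Darcy flux q = K·i = 95.1 × 0.0016 = 0.1522 m/d
Seepage velocity v = q / n = 0.1522 / 0.32 = 0.4755 m/d
t = L / v = 248 / 0.4755 = 521.6 d

522 days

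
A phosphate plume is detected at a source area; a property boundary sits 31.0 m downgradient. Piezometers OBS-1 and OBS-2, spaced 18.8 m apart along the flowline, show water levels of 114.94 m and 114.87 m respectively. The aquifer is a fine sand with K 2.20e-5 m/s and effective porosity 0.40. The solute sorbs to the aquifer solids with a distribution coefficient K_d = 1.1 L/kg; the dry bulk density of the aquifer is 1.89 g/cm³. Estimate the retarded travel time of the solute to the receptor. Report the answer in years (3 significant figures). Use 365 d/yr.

Hydraulic gradient i = (114.94 − 114.87) / 18.8 = 0.07 / 18.8 = 0.003723
K = 2.20e-5 m/s × 86400 s/d = 1.901 m/d
Specific discharge q = 1.901 × 0.003723 = 0.007077 m/d
Average linear velocity = 0.007077 / 0.40 = 0.01769 m/d
Retardation R = 1 + ρ_b·K_d/n = 1 + 1.89×1.1/0.40 = 6.198
Contaminant velocity v_c = v/R = 0.01769/6.198 = 0.002855 m/d
t = L/v_c = 31.0/0.002855 = 10860 d
   = 10860/365 = 29.7 yr

29.7 years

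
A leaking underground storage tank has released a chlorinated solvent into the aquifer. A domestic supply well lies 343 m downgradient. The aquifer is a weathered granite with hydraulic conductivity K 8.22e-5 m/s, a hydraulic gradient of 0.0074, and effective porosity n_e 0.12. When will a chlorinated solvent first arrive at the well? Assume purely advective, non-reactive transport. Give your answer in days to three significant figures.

K = 8.22e-5 m/s × 86400 s/d = 7.102 m/d
Specific discharge q = 7.102 × 0.0074 = 0.05256 m/d
Average linear velocity = 0.05256 / 0.12 = 0.4380 m/d
t = L / v = 343 / 0.4380 = 783.2 d

783 days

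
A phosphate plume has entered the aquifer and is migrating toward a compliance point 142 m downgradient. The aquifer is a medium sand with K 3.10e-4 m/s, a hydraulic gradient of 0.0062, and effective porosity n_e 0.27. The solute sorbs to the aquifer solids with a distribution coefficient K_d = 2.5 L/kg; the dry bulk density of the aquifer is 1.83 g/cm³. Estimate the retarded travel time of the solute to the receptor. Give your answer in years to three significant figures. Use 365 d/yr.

K = 3.10e-4 m/s × 86400 s/d = 26.78 m/d
Specific discharge q = 26.78 × 0.0062 = 0.1661 m/d
v = Ki/n = 26.78·0.0062/0.27 = 0.6150 m/d
Retardation R = 1 + ρ_b·K_d/n = 1 + 1.83×2.5/0.27 = 17.94
Contaminant velocity v_c = v/R = 0.6150/17.94 = 0.03427 m/d
t = L/v_c = 142/0.03427 = 4143 d
   = 4143/365 = 11.4 yr

11.4 years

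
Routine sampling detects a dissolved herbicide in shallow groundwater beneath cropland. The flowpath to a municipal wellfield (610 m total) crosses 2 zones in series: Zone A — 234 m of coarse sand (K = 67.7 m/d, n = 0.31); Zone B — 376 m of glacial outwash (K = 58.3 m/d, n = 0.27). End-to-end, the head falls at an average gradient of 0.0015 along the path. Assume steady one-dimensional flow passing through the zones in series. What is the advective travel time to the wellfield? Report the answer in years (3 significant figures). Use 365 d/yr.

5.16 years

For zones in series the flux q is common to all zones; the equivalent conductivity is the harmonic (thickness-weighted) mean, K_eq = L_total / Σ(L_j/K_j).
Σ(L/K) = 234/67.7 + 376/58.3 = 3.456 + 6.449 = 9.906 d
K_eq = L_total / Σ(L/K) = 610 / 9.906 = 61.58 m/d
q = K_eq · i = 61.58 × 0.0015 = 0.09237 m/d (same in every zone)
Zone A: v = q/n = 0.09237/0.31 = 0.2980 m/d → t_A = 234/0.2980 = 785.3 d
Zone B: v = q/n = 0.09237/0.27 = 0.3421 m/d → t_B = 376/0.3421 = 1099 d
Total t = 785.3 + 1099 = 1884 d
   = 1884 / 365 = 5.16 yr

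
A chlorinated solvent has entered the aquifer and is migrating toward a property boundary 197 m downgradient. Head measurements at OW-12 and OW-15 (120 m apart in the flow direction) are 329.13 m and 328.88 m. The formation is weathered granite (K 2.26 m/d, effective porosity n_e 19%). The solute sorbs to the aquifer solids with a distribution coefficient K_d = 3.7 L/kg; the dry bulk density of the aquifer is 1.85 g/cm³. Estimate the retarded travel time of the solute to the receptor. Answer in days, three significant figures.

294000 days

Hydraulic gradient i = (329.13 − 328.88) / 120 = 0.25 / 120 = 0.002083
q = Ki = 2.26 × 0.002083 = 0.004708 m/d
v = Ki/n = 2.26·0.002083/0.19 = 0.02478 m/d
Retardation R = 1 + ρ_b·K_d/n = 1 + 1.85×3.7/0.19 = 37.03
Contaminant velocity v_c = v/R = 0.02478/37.03 = 6.693e-4 m/d
t = L/v_c = 197/6.693e-4 = 294300 d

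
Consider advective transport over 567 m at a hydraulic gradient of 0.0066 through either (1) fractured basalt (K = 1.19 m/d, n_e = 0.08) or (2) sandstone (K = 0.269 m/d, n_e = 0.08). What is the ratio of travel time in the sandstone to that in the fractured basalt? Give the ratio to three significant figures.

4.42

Unit 1 (fractured basalt): v = 1.19×0.0066/0.08 = 0.09818 m/d, t = 567/0.09818 = 5775 d
Unit 2 (sandstone): v = 0.269×0.0066/0.08 = 0.02219 m/d, t = 567/0.02219 = 25550 d
t(sandstone) / t(fractured basalt) = 25550/5775 = 4.42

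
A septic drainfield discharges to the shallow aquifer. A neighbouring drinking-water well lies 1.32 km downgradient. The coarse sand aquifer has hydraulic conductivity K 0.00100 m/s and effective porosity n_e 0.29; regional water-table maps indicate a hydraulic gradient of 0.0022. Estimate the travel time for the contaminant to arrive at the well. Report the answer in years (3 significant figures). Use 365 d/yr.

K = 0.00100 m/s × 86400 s/d = 86.40 m/d
Darcy flux q = K·i = 86.40 × 0.0022 = 0.1901 m/d
v_s = q/n_e = 0.1901/0.29 = 0.6554 m/d
L = 1.32 km = 1320 m
t = L / v = 1320 / 0.6554 = 2014 d
   = 2014 / 365 = 5.52 yr

5.52 years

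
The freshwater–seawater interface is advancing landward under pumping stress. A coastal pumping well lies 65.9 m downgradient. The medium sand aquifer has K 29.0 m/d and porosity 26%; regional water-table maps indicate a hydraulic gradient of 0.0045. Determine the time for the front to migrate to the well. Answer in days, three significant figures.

Darcy flux q = K·i = 29.0 × 0.0045 = 0.1305 m/d
Average linear velocity = 0.1305 / 0.26 = 0.5019 m/d
t = L / v = 65.9 / 0.5019 = 131.3 d

131 days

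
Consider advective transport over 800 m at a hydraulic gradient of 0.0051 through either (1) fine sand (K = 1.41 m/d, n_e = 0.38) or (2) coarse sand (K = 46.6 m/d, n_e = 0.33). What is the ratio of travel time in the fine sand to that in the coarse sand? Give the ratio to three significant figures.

Unit 1 (fine sand): v = 1.41×0.0051/0.38 = 0.01892 m/d, t = 800/0.01892 = 42280 d
Unit 2 (coarse sand): v = 46.6×0.0051/0.33 = 0.7202 m/d, t = 800/0.7202 = 1111 d
t(fine sand) / t(coarse sand) = 42280/1111 = 38.1

38.1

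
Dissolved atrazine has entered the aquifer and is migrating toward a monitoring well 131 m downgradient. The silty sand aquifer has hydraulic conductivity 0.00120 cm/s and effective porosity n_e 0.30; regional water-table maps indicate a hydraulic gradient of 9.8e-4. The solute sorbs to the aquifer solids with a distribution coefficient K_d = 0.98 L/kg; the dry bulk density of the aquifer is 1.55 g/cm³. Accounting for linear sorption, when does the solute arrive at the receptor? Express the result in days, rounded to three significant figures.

235000 days

K = 0.00120 cm/s × 864 = 1.037 m/d
Darcy flux q = K·i = 1.037 × 9.8e-4 = 0.001016 m/d
Average linear velocity = 0.001016 / 0.30 = 0.003387 m/d
Retardation R = 1 + ρ_b·K_d/n = 1 + 1.55×0.98/0.30 = 6.063
Contaminant velocity v_c = v/R = 0.003387/6.063 = 5.586e-4 m/d
t = L/v_c = 131/5.586e-4 = 234500 d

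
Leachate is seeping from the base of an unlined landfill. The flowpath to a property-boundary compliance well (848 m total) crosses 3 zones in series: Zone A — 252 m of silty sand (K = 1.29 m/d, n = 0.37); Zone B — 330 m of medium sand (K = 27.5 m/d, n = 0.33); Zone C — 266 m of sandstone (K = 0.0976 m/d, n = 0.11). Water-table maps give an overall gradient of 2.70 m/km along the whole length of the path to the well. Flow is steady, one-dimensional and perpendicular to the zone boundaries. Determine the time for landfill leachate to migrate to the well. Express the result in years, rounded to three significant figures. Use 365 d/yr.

For zones in series the flux q is common to all zones; the equivalent conductivity is the harmonic (thickness-weighted) mean, K_eq = L_total / Σ(L_j/K_j).
Σ(L/K) = 252/1.29 + 330/27.5 + 266/0.0976 = 195.3 + 12.00 + 2725 = 2933 d
K_eq = L_total / Σ(L/K) = 848 / 2933 = 0.2891 m/d
q = K_eq · i = 0.2891 × 0.0027 = 7.807e-4 m/d (same in every zone)
Zone A: v = q/n = 7.807e-4/0.37 = 0.002110 m/d → t_A = 252/0.002110 = 119400 d
Zone B: v = q/n = 7.807e-4/0.33 = 0.002366 m/d → t_B = 330/0.002366 = 139500 d
Zone C: v = q/n = 7.807e-4/0.11 = 0.007097 m/d → t_C = 266/0.007097 = 37480 d
Total t = 119400 + 139500 + 37480 = 296400 d
   = 296400 / 365 = 812 yr

812 years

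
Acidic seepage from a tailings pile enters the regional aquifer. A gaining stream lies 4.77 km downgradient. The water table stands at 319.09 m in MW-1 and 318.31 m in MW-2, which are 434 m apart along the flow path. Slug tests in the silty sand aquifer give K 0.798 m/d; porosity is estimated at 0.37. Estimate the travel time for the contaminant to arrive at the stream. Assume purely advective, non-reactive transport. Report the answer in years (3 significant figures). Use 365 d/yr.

3370 years

Hydraulic gradient i = (319.09 − 318.31) / 434 = 0.78 / 434 = 0.001797
Darcy flux q = K·i = 0.798 × 0.001797 = 0.001434 m/d
Average linear velocity = 0.001434 / 0.37 = 0.003876 m/d
L = 4.77 km = 4770 m
t = L / v = 4770 / 0.003876 = 1.231e6 d
   = 1.231e6 / 365 = 3370 yr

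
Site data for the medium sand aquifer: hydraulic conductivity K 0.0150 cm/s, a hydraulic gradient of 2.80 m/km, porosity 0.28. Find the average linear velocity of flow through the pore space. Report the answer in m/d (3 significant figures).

K = 0.0150 cm/s × 864 = 12.96 m/d
Darcy flux q = K·i = 12.96 × 0.0028 = 0.03629 m/d
v_s = q/n_e = 0.03629/0.28 = 0.1296 m/d

0.130 m/d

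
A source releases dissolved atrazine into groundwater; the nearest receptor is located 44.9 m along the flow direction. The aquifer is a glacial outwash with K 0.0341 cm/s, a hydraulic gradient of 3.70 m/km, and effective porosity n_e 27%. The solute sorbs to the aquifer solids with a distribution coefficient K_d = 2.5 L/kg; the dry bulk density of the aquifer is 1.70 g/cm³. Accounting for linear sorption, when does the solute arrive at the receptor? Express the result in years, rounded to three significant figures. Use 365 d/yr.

K = 0.0341 cm/s × 864 = 29.46 m/d
Darcy flux q = K·i = 29.46 × 0.0037 = 0.1090 m/d
Average linear velocity = 0.1090 / 0.27 = 0.4037 m/d
Retardation R = 1 + ρ_b·K_d/n = 1 + 1.70×2.5/0.27 = 16.74
Contaminant velocity v_c = v/R = 0.4037/16.74 = 0.02412 m/d
t = L/v_c = 44.9/0.02412 = 1862 d
   = 1862/365 = 5.10 yr

5.10 years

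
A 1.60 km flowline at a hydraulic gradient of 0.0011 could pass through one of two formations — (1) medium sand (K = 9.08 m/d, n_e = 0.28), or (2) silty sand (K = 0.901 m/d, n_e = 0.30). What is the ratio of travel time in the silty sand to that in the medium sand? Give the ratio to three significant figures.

Unit 1 (medium sand): v = 9.08×0.0011/0.28 = 0.03567 m/d, t = 1600/0.03567 = 44850 d
Unit 2 (silty sand): v = 0.901×0.0011/0.30 = 0.003304 m/d, t = 1600/0.003304 = 484300 d
t(silty sand) / t(medium sand) = 484300/44850 = 10.8

10.8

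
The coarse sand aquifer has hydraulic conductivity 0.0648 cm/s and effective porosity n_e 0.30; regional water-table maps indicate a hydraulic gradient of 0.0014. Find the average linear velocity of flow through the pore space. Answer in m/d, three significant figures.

K = 0.0648 cm/s × 864 = 55.99 m/d
q = Ki = 55.99 × 0.0014 = 0.07838 m/d
Seepage velocity v = q / n = 0.07838 / 0.30 = 0.2613 m/d

0.261 m/d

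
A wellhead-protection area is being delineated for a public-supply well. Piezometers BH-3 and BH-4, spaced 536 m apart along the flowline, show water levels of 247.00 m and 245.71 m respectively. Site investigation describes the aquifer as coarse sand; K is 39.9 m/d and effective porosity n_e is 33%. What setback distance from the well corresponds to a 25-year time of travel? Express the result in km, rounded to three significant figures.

2.66 km

Hydraulic gradient i = (247.00 − 245.71) / 536 = 1.29 / 536 = 0.002407
Specific discharge q = 39.9 × 0.002407 = 0.09603 m/d
Seepage velocity v = q / n = 0.09603 / 0.33 = 0.2910 m/d
T = 25 yr × 365 = 9125 d
L = v × T = 0.2910 × 9125 = 2655 m
   = 2.66 km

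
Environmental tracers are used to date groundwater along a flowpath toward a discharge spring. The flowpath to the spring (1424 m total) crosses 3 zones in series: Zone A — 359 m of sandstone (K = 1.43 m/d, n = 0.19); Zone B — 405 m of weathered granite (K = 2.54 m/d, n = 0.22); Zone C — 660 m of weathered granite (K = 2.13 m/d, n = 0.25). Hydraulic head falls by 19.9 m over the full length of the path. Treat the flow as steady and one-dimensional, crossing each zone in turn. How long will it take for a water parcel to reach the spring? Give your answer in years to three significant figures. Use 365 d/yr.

Steady 1-D flow in series ⇒ the Darcy flux q is identical in every zone and the zone head losses add (resistances L/K in series).
Σ(L/K) = 359/1.43 + 405/2.54 + 660/2.13 = 251.0 + 159.4 + 309.9 = 720.4 d
q = ΔH / Σ(L/K) = 19.9 / 720.4 = 0.02763 m/d (same in every zone)
Zone A: v = q/n = 0.02763/0.19 = 0.1454 m/d → t_A = 359/0.1454 = 2469 d
Zone B: v = q/n = 0.02763/0.22 = 0.1256 m/d → t_B = 405/0.1256 = 3225 d
Zone C: v = q/n = 0.02763/0.25 = 0.1105 m/d → t_C = 660/0.1105 = 5973 d
Total t = 2469 + 3225 + 5973 = 11670 d
   = 11670 / 365 = 32.0 yr

32.0 years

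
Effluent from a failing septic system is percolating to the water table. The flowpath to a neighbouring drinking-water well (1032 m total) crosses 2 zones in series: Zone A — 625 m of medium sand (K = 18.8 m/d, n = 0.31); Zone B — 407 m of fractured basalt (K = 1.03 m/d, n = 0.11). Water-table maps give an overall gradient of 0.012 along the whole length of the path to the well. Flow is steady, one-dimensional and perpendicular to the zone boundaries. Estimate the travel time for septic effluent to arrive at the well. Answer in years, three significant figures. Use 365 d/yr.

22.6 years

Steady 1-D flow in series ⇒ the Darcy flux q is identical in every zone and the zone head losses add (resistances L/K in series).
Σ(L/K) = 625/18.8 + 407/1.03 = 33.24 + 395.1 = 428.4 d
K_eq = L_total / Σ(L/K) = 1032 / 428.4 = 2.409 m/d
q = K_eq · i = 2.409 × 0.012 = 0.02891 m/d (same in every zone)
Zone A: v = q/n = 0.02891/0.31 = 0.09325 m/d → t_A = 625/0.09325 = 6702 d
Zone B: v = q/n = 0.02891/0.11 = 0.2628 m/d → t_B = 407/0.2628 = 1549 d
Total t = 6702 + 1549 = 8251 d
   = 8251 / 365 = 22.6 yr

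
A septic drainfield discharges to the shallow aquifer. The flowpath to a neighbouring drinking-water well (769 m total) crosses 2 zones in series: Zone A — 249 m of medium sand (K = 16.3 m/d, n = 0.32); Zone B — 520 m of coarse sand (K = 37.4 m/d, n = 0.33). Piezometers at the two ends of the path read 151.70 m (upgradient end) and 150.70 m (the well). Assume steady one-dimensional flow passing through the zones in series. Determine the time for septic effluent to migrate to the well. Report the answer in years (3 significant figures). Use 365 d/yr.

Total head drop ΔH = 151.70 − 150.70 = 1.00 m
Continuity: the same q passes through each zone, so ΔH = q·Σ(L_j/K_j) — the zones act as resistances in series.
Σ(L/K) = 249/16.3 + 520/37.4 = 15.28 + 13.90 = 29.18 d
q = ΔH / Σ(L/K) = 1.00 / 29.18 = 0.03427 m/d (same in every zone)
Zone A: v = q/n = 0.03427/0.32 = 0.1071 m/d → t_A = 249/0.1071 = 2325 d
Zone B: v = q/n = 0.03427/0.33 = 0.1038 m/d → t_B = 520/0.1038 = 5007 d
Total t = 2325 + 5007 = 7332 d
   = 7332 / 365 = 20.1 yr

20.1 years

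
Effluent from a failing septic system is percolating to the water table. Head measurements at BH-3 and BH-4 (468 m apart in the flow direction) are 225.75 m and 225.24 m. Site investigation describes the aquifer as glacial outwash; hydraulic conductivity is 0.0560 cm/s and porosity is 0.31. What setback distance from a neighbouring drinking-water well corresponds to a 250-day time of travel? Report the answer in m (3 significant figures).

42.5 m

Hydraulic gradient i = (225.75 − 225.24) / 468 = 0.51 / 468 = 0.001090
K = 0.0560 cm/s × 864 = 48.38 m/d
Darcy flux q = K·i = 48.38 × 0.001090 = 0.05273 m/d
v_s = q/n_e = 0.05273/0.31 = 0.1701 m/d
L = v × T = 0.1701 × 250 = 42.52 m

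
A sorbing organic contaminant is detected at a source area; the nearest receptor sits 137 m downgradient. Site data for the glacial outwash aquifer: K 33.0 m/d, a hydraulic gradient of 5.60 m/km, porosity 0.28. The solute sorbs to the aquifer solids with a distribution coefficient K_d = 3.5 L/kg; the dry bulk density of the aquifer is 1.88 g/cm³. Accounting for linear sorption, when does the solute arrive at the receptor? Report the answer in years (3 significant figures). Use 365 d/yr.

Specific discharge q = 33.0 × 0.0056 = 0.1848 m/d
v_s = q/n_e = 0.1848/0.28 = 0.6600 m/d
Retardation R = 1 + ρ_b·K_d/n = 1 + 1.88×3.5/0.28 = 24.50
Contaminant velocity v_c = v/R = 0.6600/24.50 = 0.02694 m/d
t = L/v_c = 137/0.02694 = 5086 d
   = 5086/365 = 13.9 yr

13.9 years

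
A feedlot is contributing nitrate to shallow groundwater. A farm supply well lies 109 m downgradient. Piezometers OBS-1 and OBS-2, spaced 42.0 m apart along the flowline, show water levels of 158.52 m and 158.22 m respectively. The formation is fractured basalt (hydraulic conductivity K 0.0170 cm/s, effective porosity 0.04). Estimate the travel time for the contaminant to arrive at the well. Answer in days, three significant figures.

Hydraulic gradient i = (158.52 − 158.22) / 42.0 = 0.30 / 42.0 = 0.007143
K = 0.0170 cm/s × 864 = 14.69 m/d
q = Ki = 14.69 × 0.007143 = 0.1049 m/d
Seepage velocity v = q / n = 0.1049 / 0.04 = 2.623 m/d
t = L / v = 109 / 2.623 = 41.56 d

41.6 days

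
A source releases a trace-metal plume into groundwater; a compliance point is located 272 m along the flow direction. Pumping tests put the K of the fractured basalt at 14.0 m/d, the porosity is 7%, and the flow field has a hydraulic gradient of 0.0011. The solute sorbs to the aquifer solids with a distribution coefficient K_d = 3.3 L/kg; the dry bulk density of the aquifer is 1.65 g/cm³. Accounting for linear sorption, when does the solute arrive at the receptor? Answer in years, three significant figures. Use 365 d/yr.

267 years

q = Ki = 14.0 × 0.0011 = 0.01540 m/d
Seepage velocity v = q / n = 0.01540 / 0.07 = 0.2200 m/d
Retardation R = 1 + ρ_b·K_d/n = 1 + 1.65×3.3/0.07 = 78.79
Contaminant velocity v_c = v/R = 0.2200/78.79 = 0.002792 m/d
t = L/v_c = 272/0.002792 = 97410 d
   = 97410/365 = 267 yr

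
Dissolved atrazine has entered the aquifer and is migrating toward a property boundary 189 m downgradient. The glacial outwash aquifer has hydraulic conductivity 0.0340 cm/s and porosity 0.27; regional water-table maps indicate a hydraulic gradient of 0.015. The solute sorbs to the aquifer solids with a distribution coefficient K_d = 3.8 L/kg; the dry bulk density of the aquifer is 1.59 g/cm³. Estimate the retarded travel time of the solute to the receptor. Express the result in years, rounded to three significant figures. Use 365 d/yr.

K = 0.0340 cm/s × 864 = 29.38 m/d
Darcy flux q = K·i = 29.38 × 0.015 = 0.4406 m/d
v = Ki/n = 29.38·0.015/0.27 = 1.632 m/d
Retardation R = 1 + ρ_b·K_d/n = 1 + 1.59×3.8/0.27 = 23.38
Contaminant velocity v_c = v/R = 1.632/23.38 = 0.06981 m/d
t = L/v_c = 189/0.06981 = 2707 d
   = 2707/365 = 7.42 yr

7.42 years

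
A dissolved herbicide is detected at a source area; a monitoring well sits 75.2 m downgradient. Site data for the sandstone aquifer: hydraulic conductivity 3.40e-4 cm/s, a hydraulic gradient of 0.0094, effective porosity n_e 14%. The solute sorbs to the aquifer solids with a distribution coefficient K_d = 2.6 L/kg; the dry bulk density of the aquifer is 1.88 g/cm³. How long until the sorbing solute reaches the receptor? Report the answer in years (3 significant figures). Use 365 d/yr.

375 years

K = 3.40e-4 cm/s × 864 = 0.2938 m/d
Darcy flux q = K·i = 0.2938 × 0.0094 = 0.002761 m/d
Average linear velocity = 0.002761 / 0.14 = 0.01972 m/d
Retardation R = 1 + ρ_b·K_d/n = 1 + 1.88×2.6/0.14 = 35.91
Contaminant velocity v_c = v/R = 0.01972/35.91 = 5.492e-4 m/d
t = L/v_c = 75.2/5.492e-4 = 136900 d
   = 136900/365 = 375 yr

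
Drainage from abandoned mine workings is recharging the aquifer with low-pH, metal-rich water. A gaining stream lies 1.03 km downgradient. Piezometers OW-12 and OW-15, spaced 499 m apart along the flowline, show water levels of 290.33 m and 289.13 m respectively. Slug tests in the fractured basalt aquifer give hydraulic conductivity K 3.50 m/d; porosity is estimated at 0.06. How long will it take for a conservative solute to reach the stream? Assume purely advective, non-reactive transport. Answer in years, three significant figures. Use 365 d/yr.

Hydraulic gradient i = (290.33 − 289.13) / 499 = 1.20 / 499 = 0.002405
q = Ki = 3.50 × 0.002405 = 0.008417 m/d
Average linear velocity = 0.008417 / 0.06 = 0.1403 m/d
L = 1.03 km = 1030 m
t = L / v = 1030 / 0.1403 = 7342 d
   = 7342 / 365 = 20.1 yr

20.1 years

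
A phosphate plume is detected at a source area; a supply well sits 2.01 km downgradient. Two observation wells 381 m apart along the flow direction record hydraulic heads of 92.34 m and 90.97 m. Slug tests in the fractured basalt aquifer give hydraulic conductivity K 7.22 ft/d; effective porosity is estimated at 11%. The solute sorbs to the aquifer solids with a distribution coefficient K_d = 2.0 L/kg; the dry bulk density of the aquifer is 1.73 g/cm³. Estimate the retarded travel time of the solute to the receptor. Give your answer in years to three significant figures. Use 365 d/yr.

2480 years

Hydraulic gradient i = (92.34 − 90.97) / 381 = 1.37 / 381 = 0.003596
K = 7.22 ft/d × 0.3048 = 2.201 m/d
Specific discharge q = 2.201 × 0.003596 = 0.007913 m/d
v_s = q/n_e = 0.007913/0.11 = 0.07194 m/d
Retardation R = 1 + ρ_b·K_d/n = 1 + 1.73×2.0/0.11 = 32.45
Contaminant velocity v_c = v/R = 0.07194/32.45 = 0.002217 m/d
L = 2.01 km = 2010 m
t = L/v_c = 2010/0.002217 = 906800 d
   = 906800/365 = 2480 yr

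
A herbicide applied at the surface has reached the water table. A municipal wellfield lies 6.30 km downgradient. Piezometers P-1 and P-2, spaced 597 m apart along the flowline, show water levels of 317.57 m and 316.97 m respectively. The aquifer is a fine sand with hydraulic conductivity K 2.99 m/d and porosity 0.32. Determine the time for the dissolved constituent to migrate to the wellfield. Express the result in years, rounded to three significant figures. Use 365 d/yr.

1840 years

Hydraulic gradient i = (317.57 − 316.97) / 597 = 0.60 / 597 = 0.001005
Darcy flux q = K·i = 2.99 × 0.001005 = 0.003005 m/d
v_s = q/n_e = 0.003005/0.32 = 0.009391 m/d
L = 6.30 km = 6300 m
t = L / v = 6300 / 0.009391 = 670900 d
   = 670900 / 365 = 1840 yr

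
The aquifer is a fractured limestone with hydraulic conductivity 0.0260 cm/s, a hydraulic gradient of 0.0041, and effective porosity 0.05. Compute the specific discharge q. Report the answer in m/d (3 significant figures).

0.0921 m/d

K = 0.0260 cm/s × 864 = 22.46 m/d
Specific discharge q = 22.46 × 0.0041 = 0.09210 m/d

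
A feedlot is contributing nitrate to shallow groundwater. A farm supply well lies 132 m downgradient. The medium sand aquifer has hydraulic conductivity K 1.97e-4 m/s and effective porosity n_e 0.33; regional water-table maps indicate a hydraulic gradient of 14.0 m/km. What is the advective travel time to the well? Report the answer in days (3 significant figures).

K = 1.97e-4 m/s × 86400 s/d = 17.02 m/d
q = Ki = 17.02 × 0.014 = 0.2383 m/d
v = Ki/n = 17.02·0.014/0.33 = 0.7221 m/d
t = L / v = 132 / 0.7221 = 182.8 d

183 days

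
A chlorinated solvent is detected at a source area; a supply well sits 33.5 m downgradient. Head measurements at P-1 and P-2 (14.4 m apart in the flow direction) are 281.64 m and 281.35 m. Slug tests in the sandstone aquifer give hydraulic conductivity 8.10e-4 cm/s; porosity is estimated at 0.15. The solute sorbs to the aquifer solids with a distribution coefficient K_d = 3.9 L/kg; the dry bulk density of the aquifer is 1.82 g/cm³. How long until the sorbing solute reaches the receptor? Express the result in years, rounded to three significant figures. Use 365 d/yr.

Hydraulic gradient i = (281.64 − 281.35) / 14.4 = 0.29 / 14.4 = 0.02014
K = 8.10e-4 cm/s × 864 = 0.6998 m/d
Darcy flux q = K·i = 0.6998 × 0.02014 = 0.01409 m/d
v = Ki/n = 0.6998·0.02014/0.15 = 0.09396 m/d
Retardation R = 1 + ρ_b·K_d/n = 1 + 1.82×3.9/0.15 = 48.32
Contaminant velocity v_c = v/R = 0.09396/48.32 = 0.001945 m/d
t = L/v_c = 33.5/0.001945 = 17230 d
   = 17230/365 = 47.2 yr

47.2 years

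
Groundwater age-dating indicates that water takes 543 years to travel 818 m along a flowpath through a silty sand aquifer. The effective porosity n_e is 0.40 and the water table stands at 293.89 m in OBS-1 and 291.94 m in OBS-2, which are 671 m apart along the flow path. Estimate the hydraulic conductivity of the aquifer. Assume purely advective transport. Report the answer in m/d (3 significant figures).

0.568 m/d

Hydraulic gradient i = (293.89 − 291.94) / 671 = 1.95 / 671 = 0.002906
t = 543 years = 198200 d
v = L / t = 818 / 198200 = 0.004127 m/d
K = v · n / i = 0.004127 × 0.40 / 0.002906 = 0.568 m/d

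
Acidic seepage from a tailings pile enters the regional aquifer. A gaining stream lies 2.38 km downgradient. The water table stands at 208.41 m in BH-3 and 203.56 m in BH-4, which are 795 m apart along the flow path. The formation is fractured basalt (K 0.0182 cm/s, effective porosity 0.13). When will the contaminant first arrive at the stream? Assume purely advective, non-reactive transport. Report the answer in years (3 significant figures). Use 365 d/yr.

8.84 years

Hydraulic gradient i = (208.41 − 203.56) / 795 = 4.85 / 795 = 0.006101
K = 0.0182 cm/s × 864 = 15.72 m/d
q = Ki = 15.72 × 0.006101 = 0.09593 m/d
Average linear velocity = 0.09593 / 0.13 = 0.7379 m/d
L = 2.38 km = 2380 m
t = L / v = 2380 / 0.7379 = 3225 d
   = 3225 / 365 = 8.84 yr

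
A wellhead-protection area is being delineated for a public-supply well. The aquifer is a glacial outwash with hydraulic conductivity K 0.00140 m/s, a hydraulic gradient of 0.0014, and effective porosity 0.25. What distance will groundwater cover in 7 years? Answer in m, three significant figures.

K = 0.00140 m/s × 86400 s/d = 121.0 m/d
q = Ki = 121.0 × 0.0014 = 0.1693 m/d
v_s = q/n_e = 0.1693/0.25 = 0.6774 m/d
T = 7 yr × 365 = 2555 d
L = v × T = 0.6774 × 2555 = 1731 m

1730 m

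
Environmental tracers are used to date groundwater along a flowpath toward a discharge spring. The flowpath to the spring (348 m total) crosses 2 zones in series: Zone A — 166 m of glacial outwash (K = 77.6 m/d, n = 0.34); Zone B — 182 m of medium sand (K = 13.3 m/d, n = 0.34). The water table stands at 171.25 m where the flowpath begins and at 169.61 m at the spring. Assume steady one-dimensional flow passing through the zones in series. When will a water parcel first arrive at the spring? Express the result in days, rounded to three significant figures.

Total head drop ΔH = 171.25 − 169.61 = 1.64 m
Continuity: the same q passes through each zone, so ΔH = q·Σ(L_j/K_j) — the zones act as resistances in series.
Σ(L/K) = 166/77.6 + 182/13.3 = 2.139 + 13.68 = 15.82 d
q = ΔH / Σ(L/K) = 1.64 / 15.82 = 0.1036 m/d (same in every zone)
Zone A: v = q/n = 0.1036/0.34 = 0.3048 m/d → t_A = 166/0.3048 = 544.6 d
Zone B: v = q/n = 0.1036/0.34 = 0.3048 m/d → t_B = 182/0.3048 = 597.0 d
Total t = 544.6 + 597.0 = 1142 d

1140 days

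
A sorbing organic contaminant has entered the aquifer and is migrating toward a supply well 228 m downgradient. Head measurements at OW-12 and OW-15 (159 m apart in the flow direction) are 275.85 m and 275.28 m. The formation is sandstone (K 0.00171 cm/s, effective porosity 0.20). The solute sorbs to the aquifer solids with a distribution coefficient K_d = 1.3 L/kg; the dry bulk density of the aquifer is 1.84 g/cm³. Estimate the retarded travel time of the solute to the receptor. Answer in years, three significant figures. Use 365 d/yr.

Hydraulic gradient i = (275.85 − 275.28) / 159 = 0.57 / 159 = 0.003585
K = 0.00171 cm/s × 864 = 1.477 m/d
Darcy flux q = K·i = 1.477 × 0.003585 = 0.005296 m/d
Seepage velocity v = q / n = 0.005296 / 0.20 = 0.02648 m/d
Retardation R = 1 + ρ_b·K_d/n = 1 + 1.84×1.3/0.20 = 12.96
Contaminant velocity v_c = v/R = 0.02648/12.96 = 0.002043 m/d
t = L/v_c = 228/0.002043 = 111600 d
   = 111600/365 = 306 yr

306 years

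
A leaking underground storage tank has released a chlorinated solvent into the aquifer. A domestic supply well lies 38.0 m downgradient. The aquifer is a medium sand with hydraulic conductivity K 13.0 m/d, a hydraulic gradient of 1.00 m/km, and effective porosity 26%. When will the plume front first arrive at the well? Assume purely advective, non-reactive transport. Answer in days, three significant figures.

Darcy flux q = K·i = 13.0 × 0.0010 = 0.01300 m/d
Average linear velocity = 0.01300 / 0.26 = 0.05000 m/d
t = L / v = 38.0 / 0.05000 = 760.0 d

760 days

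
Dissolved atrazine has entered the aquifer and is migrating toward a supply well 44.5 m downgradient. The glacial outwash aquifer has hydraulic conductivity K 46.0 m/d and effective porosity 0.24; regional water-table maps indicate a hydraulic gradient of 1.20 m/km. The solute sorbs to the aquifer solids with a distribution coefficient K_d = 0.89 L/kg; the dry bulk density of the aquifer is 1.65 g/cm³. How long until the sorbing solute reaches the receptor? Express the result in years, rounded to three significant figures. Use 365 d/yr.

q = Ki = 46.0 × 0.0012 = 0.05520 m/d
Seepage velocity v = q / n = 0.05520 / 0.24 = 0.2300 m/d
Retardation R = 1 + ρ_b·K_d/n = 1 + 1.65×0.89/0.24 = 7.119
Contaminant velocity v_c = v/R = 0.2300/7.119 = 0.03231 m/d
t = L/v_c = 44.5/0.03231 = 1377 d
   = 1377/365 = 3.77 yr

3.77 years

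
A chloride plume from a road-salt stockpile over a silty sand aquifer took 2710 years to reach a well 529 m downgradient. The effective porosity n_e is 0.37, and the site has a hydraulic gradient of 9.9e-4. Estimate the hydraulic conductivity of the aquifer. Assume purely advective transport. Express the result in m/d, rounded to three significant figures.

t = 2710 years = 989200 d
v = L / t = 529 / 989200 = 5.348e-4 m/d
K = v · n / i = 5.348e-4 × 0.37 / 9.9e-4 = 0.200 m/d

0.200 m/d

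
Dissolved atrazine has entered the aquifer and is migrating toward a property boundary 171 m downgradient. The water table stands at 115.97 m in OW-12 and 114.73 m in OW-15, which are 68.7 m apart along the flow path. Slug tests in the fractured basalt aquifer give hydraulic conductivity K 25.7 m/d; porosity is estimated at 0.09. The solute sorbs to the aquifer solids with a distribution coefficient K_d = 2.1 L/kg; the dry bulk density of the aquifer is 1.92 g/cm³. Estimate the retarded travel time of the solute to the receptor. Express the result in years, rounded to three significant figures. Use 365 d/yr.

Hydraulic gradient i = (115.97 − 114.73) / 68.7 = 1.24 / 68.7 = 0.01805
Specific discharge q = 25.7 × 0.01805 = 0.4639 m/d
Seepage velocity v = q / n = 0.4639 / 0.09 = 5.154 m/d
Retardation R = 1 + ρ_b·K_d/n = 1 + 1.92×2.1/0.09 = 45.80
Contaminant velocity v_c = v/R = 5.154/45.80 = 0.1125 m/d
t = L/v_c = 171/0.1125 = 1520 d
   = 1520/365 = 4.16 yr

4.16 years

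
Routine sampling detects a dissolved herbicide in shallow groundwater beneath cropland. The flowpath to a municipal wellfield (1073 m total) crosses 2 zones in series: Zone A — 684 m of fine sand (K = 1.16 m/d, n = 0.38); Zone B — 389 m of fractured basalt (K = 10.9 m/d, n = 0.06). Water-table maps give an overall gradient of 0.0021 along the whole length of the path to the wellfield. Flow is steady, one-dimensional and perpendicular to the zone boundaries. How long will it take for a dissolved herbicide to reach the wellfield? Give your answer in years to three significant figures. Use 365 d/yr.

Steady 1-D flow in series ⇒ the Darcy flux q is identical in every zone and the zone head losses add (resistances L/K in series).
Σ(L/K) = 684/1.16 + 389/10.9 = 589.7 + 35.69 = 625.3 d
K_eq = L_total / Σ(L/K) = 1073 / 625.3 = 1.716 m/d
q = K_eq · i = 1.716 × 0.0021 = 0.003603 m/d (same in every zone)
Zone A: v = q/n = 0.003603/0.38 = 0.009482 m/d → t_A = 684/0.009482 = 72130 d
Zone B: v = q/n = 0.003603/0.06 = 0.06006 m/d → t_B = 389/0.06006 = 6477 d
Total t = 72130 + 6477 = 78610 d
   = 78610 / 365 = 215 yr

215 years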